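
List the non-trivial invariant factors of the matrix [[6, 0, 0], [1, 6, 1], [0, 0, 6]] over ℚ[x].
x - 6, (x - 6)^2

The Jordan structure of A has elementary divisors (x - 6)^2, (x - 6). Arranging the block sizes at each eigenvalue in decreasing order and taking row products gives the invariant factors.

Invariant factors (smallest first, each dividing the next): x - 6, (x - 6)^2.

Check: the last factor (x - 6)^2 is the minimal polynomial, and the product (x - 6)^3 is the characteristic polynomial.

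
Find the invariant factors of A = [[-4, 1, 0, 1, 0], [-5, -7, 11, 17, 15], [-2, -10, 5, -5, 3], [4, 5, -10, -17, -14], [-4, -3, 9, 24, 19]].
(x - 4)^2(x + 4)^3

The Jordan structure of A has elementary divisors (x + 4)^3, (x - 4)^2. Arranging the block sizes at each eigenvalue in decreasing order and taking row products gives the invariant factors.

Invariant factors (smallest first, each dividing the next): (x - 4)^2(x + 4)^3.

Check: the last factor (x - 4)^2(x + 4)^3 is the minimal polynomial, and the product (x - 4)^2(x + 4)^3 is the characteristic polynomial.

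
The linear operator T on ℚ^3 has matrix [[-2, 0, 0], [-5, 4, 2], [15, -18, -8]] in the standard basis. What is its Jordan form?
J = [[-2, 1, 0], [0, -2, 0], [0, 0, -2]]

The characteristic polynomial is det(xI - A) = (x + 2)^3, so the eigenvalues are -2 (algebraic multiplicity 3).

For λ = -2: rank(A + 2I) = 1, rank((A + 2I)^2) = 0. The eigenspace has dimension 3 - 1 = 2, so there are 2 Jordan blocks; the rank sequence gives block sizes [2, 1].

Assembling the blocks gives the Jordan form J above.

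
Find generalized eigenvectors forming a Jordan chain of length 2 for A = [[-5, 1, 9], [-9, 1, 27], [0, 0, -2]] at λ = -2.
We seek v_1 ∈ ker((A + 2I)^2) \ ker(A + 2I), then set v_{i+1} = (A + 2I) v_i.

One such chain is v_1 = [[0, 1, 0]]^T, v_2 = [[1, 3, 0]]^T. Check: (A + 2I) v_2 = [[0, 0, 0]]^T = 0.

v_1 = [[0, 1, 0]]^T, v_2 = [[1, 3, 0]]^T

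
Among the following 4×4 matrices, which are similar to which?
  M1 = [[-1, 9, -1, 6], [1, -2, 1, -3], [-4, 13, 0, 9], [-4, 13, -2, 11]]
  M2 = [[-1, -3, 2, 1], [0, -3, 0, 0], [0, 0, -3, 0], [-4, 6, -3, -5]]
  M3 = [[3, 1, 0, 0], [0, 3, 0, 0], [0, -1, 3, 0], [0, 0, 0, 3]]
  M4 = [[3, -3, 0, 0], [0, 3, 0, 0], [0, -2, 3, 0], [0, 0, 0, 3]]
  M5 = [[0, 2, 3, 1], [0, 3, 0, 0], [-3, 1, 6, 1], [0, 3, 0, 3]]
Characteristic polynomials: χ_{M1} = (x - 2)^4, χ_{M2} = (x + 3)^4, χ_{M3} = (x - 3)^4, χ_{M4} = (x - 3)^4, χ_{M5} = (x - 3)^4.

{M1}: invariant factors x - 2, (x - 2)^3.

{M2}: invariant factors x + 3, (x + 3)^3.

{M3, M4}: invariant factors x - 3, x - 3, (x - 3)^2.

{M5}: invariant factors (x - 3)^2, (x - 3)^2.

Matrices are similar if and only if their invariant-factor lists agree; the partition into similarity classes is {M1}, {M2}, {M3, M4}, {M5}.

4 classes: {M1}, {M2}, {M3, M4}, {M5}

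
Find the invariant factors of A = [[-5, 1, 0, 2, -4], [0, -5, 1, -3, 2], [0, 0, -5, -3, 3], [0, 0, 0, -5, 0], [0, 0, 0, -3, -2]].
The Jordan structure of A has elementary divisors (x + 5)^3, (x + 5), (x + 2). Arranging the block sizes at each eigenvalue in decreasing order and taking row products gives the invariant factors.

Invariant factors (smallest first, each dividing the next): x + 5, (x + 2)(x + 5)^3.

Check: the last factor (x + 2)(x + 5)^3 is the minimal polynomial, and the product (x + 2)(x + 5)^4 is the characteristic polynomial.

x + 5, (x + 2)(x + 5)^3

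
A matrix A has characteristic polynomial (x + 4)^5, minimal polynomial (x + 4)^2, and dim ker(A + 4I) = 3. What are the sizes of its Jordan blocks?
λ = -4: algebraic multiplicity 5 (exponent in χ_A), largest block size 2 (exponent in m_A), 3 blocks (geometric multiplicity). These force block sizes [2, 2, 1].

Jordan blocks: (-4, 2), (-4, 2), (-4, 1)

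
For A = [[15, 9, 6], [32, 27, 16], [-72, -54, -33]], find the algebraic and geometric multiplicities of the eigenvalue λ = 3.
algebraic multiplicity 3, geometric multiplicity 2

The characteristic polynomial is (x - 3)^3, so the factor x - 3 appears with exponent 3: the algebraic multiplicity is 3.

rank(A - 3I) = 1, so the eigenspace has dimension 3 - 1 = 2: the geometric multiplicity is 2.

Since 2 < 3, A is not diagonalizable.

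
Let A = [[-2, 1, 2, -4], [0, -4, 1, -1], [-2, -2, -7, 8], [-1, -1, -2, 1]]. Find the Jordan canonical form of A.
J = [[-3, 1, 0, 0], [0, -3, 1, 0], [0, 0, -3, 0], [0, 0, 0, -3]]

The characteristic polynomial is det(xI - A) = (x + 3)^4, so the eigenvalues are -3 (algebraic multiplicity 4).

For λ = -3: rank(A + 3I) = 2, rank((A + 3I)^2) = 1, rank((A + 3I)^3) = 0. The eigenspace has dimension 4 - 2 = 2, so there are 2 Jordan blocks; the rank sequence gives block sizes [3, 1].

Assembling the blocks gives the Jordan form J above.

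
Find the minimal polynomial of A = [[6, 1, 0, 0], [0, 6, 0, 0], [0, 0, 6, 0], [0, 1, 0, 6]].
m_A(x) = (x - 6)^2

The characteristic polynomial factors as (x - 6)^4. The minimal polynomial is ∏(x - λ)^{k_λ} where k_λ is the size of the largest Jordan block at λ.

For λ = 6: rank(A - 6I) = 1, and the largest Jordan block has size 2 (the smallest k with rank((A - 6I)^k) = rank((A - 6I)^(k+1))).

So m_A(x) = (x - 6)^2.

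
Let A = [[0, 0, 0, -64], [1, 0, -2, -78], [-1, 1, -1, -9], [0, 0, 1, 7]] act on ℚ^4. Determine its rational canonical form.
The invariant factors of A (the non-unit diagonal entries of the Smith normal form of xI - A over ℚ[x]) are (x - 4)^2(x^2 + 2x + 4), each dividing the next. The characteristic polynomial is their product, (x - 4)^2(x^2 + 2x + 4).

The rational canonical form is the block-diagonal matrix of companion matrices C(f_i):
R = [[0, 0, 0, -64], [1, 0, 0, 0], [0, 1, 0, -4], [0, 0, 1, 6]].

Note the characteristic polynomial does not split into linear factors over ℚ, so A has no Jordan form over ℚ; the rational canonical form exists over any field.

R = [[0, 0, 0, -64], [1, 0, 0, 0], [0, 1, 0, -4], [0, 0, 1, 6]]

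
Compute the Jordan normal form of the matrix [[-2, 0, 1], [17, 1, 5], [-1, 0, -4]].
J = [[-3, 1, 0], [0, -3, 0], [0, 0, 1]]

The characteristic polynomial is det(xI - A) = (x - 1)(x + 3)^2, so the eigenvalues are -3 (algebraic multiplicity 2), 1 (algebraic multiplicity 1).

For λ = -3: rank(A + 3I) = 2, rank((A + 3I)^2) = 1. The eigenspace has dimension 3 - 2 = 1, so there is 1 Jordan block; the rank sequence gives block sizes [2].

For λ = 1: algebraic multiplicity 1 gives one 1×1 block.

Assembling the blocks gives the Jordan form J above.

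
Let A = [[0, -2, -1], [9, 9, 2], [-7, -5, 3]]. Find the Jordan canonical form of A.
J = [[4, 1, 0], [0, 4, 1], [0, 0, 4]]

The characteristic polynomial is det(xI - A) = (x - 4)^3, so the eigenvalues are 4 (algebraic multiplicity 3).

For λ = 4: rank(A - 4I) = 2, rank((A - 4I)^2) = 1, rank((A - 4I)^3) = 0. The eigenspace has dimension 3 - 2 = 1, so there is 1 Jordan block; the rank sequence gives block sizes [3].

Assembling the blocks gives the Jordan form J above.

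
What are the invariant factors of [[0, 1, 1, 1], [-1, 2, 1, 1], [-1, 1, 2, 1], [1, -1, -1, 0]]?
The Jordan structure of A has elementary divisors (x - 1)^2, (x - 1), (x - 1). Arranging the block sizes at each eigenvalue in decreasing order and taking row products gives the invariant factors.

Invariant factors (smallest first, each dividing the next): x - 1, x - 1, (x - 1)^2.

Check: the last factor (x - 1)^2 is the minimal polynomial, and the product (x - 1)^4 is the characteristic polynomial.

x - 1, x - 1, (x - 1)^2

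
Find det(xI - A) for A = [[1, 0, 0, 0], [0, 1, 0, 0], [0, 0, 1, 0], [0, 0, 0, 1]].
χ_A(x) = (x - 1)^4

xI - A = [[x - 1, 0, 0, 0], [0, x - 1, 0, 0], [0, 0, x - 1, 0], [0, 0, 0, x - 1]].

Expanding det(xI - A) along the first row:
det(xI - A) = + (x - 1)·det([[x - 1, 0, 0], [0, x - 1, 0], [0, 0, x - 1]]) - (0)·det([[0, 0, 0], [0, x - 1, 0], [0, 0, x - 1]]) + (0)·det([[0, x - 1, 0], [0, 0, 0], [0, 0, x - 1]]) - (0)·det([[0, x - 1, 0], [0, 0, x - 1], [0, 0, 0]]).

Evaluating gives χ_A(x) = x^4 - 4x^3 + 6x^2 - 4x + 1 = (x - 1)^4.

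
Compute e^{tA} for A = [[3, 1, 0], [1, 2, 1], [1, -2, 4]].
A has Jordan form J = [[3, 1, 0], [0, 3, 1], [0, 0, 3]] with A = PJP^{-1}, so e^{tA} = P e^{tJ} P^{-1}.

For a Jordan block J_k(λ), e^{tJ_k(λ)} = e^{λt} · (I + tN + t^2 N^2/2! + ... + t^{k-1} N^{k-1}/(k-1)!) where N is the nilpotent superdiagonal part.

Assembling the blocks and conjugating back gives the entries of e^{tA} as shown above.

e^{tA} = [[(t^2 + 2)*e^{3*t}/2, t*(2 - t)*e^{3*t}/2, t^2*e^{3*t}/2], [t*e^{3*t}, (1 - t)*e^{3*t}, t*e^{3*t}], [t*(2 - t)*e^{3*t}/2, t*(t - 4)*e^{3*t}/2, (-t^2/2 + t + 1)*e^{3*t}]]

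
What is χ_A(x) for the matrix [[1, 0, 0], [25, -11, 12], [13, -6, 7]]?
xI - A = [[x - 1, 0, 0], [-25, x + 11, -12], [-13, 6, x - 7]].

Expanding det(xI - A) along the first row:
det(xI - A) = + (x - 1)·det([[x + 11, -12], [6, x - 7]]) - (0)·det([[-25, -12], [-13, x - 7]]) + (0)·det([[-25, x + 11], [-13, 6]]).

Evaluating gives χ_A(x) = x^3 + 3x^2 - 9x + 5 = (x - 1)^2(x + 5).

χ_A(x) = (x - 1)^2(x + 5)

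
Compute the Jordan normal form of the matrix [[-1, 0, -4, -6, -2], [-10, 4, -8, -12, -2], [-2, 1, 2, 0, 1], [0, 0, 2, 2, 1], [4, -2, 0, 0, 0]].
J = [[-1, 0, 0, 0, 0], [0, 2, 1, 0, 0], [0, 0, 2, 0, 0], [0, 0, 0, 2, 1], [0, 0, 0, 0, 2]]

The characteristic polynomial is det(xI - A) = (x - 2)^4(x + 1), so the eigenvalues are -1 (algebraic multiplicity 1), 2 (algebraic multiplicity 4).

For λ = -1: algebraic multiplicity 1 gives one 1×1 block.

For λ = 2: rank(A - 2I) = 3, rank((A - 2I)^2) = 1. The eigenspace has dimension 5 - 3 = 2, so there are 2 Jordan blocks; the rank sequence gives block sizes [2, 2].

Assembling the blocks gives the Jordan form J above.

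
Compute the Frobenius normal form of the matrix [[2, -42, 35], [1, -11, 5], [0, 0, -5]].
R = [[-5, 0, 0], [0, 0, -20], [0, 1, -9]]

The invariant factors of A (the non-unit diagonal entries of the Smith normal form of xI - A over ℚ[x]) are x + 5, (x + 4)(x + 5), each dividing the next. The characteristic polynomial is their product, (x + 4)(x + 5)^2.

The rational canonical form is the block-diagonal matrix of companion matrices C(f_i):
R = [[-5, 0, 0], [0, 0, -20], [0, 1, -9]].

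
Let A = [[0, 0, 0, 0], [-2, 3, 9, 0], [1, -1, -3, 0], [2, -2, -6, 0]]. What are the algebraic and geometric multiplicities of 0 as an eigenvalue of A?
algebraic multiplicity 4, geometric multiplicity 2

The characteristic polynomial is x^4, so the factor x appears with exponent 4: the algebraic multiplicity is 4.

rank(A) = 2, so the eigenspace has dimension 4 - 2 = 2: the geometric multiplicity is 2.

Since 2 < 4, A is not diagonalizable.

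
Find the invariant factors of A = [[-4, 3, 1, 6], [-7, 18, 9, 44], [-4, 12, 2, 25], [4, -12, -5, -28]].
The Jordan structure of A has elementary divisors (x + 3)^3, (x + 3). Arranging the block sizes at each eigenvalue in decreasing order and taking row products gives the invariant factors.

Invariant factors (smallest first, each dividing the next): x + 3, (x + 3)^3.

Check: the last factor (x + 3)^3 is the minimal polynomial, and the product (x + 3)^4 is the characteristic polynomial.

x + 3, (x + 3)^3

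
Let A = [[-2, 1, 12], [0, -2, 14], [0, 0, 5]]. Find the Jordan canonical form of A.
J = [[-2, 1, 0], [0, -2, 0], [0, 0, 5]]

The characteristic polynomial is det(xI - A) = (x - 5)(x + 2)^2, so the eigenvalues are -2 (algebraic multiplicity 2), 5 (algebraic multiplicity 1).

For λ = -2: rank(A + 2I) = 2, rank((A + 2I)^2) = 1. The eigenspace has dimension 3 - 2 = 1, so there is 1 Jordan block; the rank sequence gives block sizes [2].

For λ = 5: algebraic multiplicity 1 gives one 1×1 block.

Assembling the blocks gives the Jordan form J above.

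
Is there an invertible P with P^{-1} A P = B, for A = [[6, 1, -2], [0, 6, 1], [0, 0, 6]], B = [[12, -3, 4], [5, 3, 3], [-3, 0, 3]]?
Two matrices over a field are similar if and only if they have the same invariant factors.

Both A and B have characteristic polynomial (x - 6)^3 and minimal polynomial (x - 6)^3. Computing further, both have invariant factors (x - 6)^3. Hence A and B are similar.

Yes.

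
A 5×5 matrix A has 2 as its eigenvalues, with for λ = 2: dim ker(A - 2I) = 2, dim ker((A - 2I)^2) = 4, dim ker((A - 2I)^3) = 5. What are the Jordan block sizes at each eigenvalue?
Jordan blocks: (2, 3), (2, 2)

λ = 2: successive nullity increments [2, 2, 1] count blocks of size ≥ k; block sizes are [3, 2].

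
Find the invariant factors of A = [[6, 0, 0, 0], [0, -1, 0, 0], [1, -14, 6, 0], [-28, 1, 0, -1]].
(x - 6)^2(x + 1)^2

The Jordan structure of A has elementary divisors (x + 1)^2, (x - 6)^2. Arranging the block sizes at each eigenvalue in decreasing order and taking row products gives the invariant factors.

Invariant factors (smallest first, each dividing the next): (x - 6)^2(x + 1)^2.

Check: the last factor (x - 6)^2(x + 1)^2 is the minimal polynomial, and the product (x - 6)^2(x + 1)^2 is the characteristic polynomial.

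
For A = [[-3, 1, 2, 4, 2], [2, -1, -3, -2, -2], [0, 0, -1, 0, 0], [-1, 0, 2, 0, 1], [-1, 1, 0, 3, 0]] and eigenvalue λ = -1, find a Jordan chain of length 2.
v_1 = [[0, 4, 0, -3, 4]]^T, v_2 = [[0, -2, 0, 1, -1]]^T

We seek v_1 ∈ ker((A + I)^2) \ ker(A + I), then set v_{i+1} = (A + I) v_i.

One such chain is v_1 = [[0, 4, 0, -3, 4]]^T, v_2 = [[0, -2, 0, 1, -1]]^T. Check: (A + I) v_2 = [[0, 0, 0, 0, 0]]^T = 0.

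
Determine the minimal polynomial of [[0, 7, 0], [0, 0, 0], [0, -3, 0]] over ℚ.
m_A(x) = x^2

The characteristic polynomial factors as x^3. The minimal polynomial is ∏(x - λ)^{k_λ} where k_λ is the size of the largest Jordan block at λ.

For λ = 0: rank(A) = 1, and the largest Jordan block has size 2 (the smallest k with rank(A^k) = rank(A^(k+1))).

So m_A(x) = x^2.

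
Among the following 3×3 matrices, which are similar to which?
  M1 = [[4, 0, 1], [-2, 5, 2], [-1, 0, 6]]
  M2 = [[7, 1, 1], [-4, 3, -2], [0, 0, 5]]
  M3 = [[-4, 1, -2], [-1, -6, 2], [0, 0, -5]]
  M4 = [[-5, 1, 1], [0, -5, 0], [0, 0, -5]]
Characteristic polynomials: χ_{M1} = (x - 5)^3, χ_{M2} = (x - 5)^3, χ_{M3} = (x + 5)^3, χ_{M4} = (x + 5)^3.

{M1, M2}: invariant factors x - 5, (x - 5)^2.

{M3, M4}: invariant factors x + 5, (x + 5)^2.

Matrices are similar if and only if their invariant-factor lists agree; the partition into similarity classes is {M1, M2}, {M3, M4}.

2 classes: {M1, M2}, {M3, M4}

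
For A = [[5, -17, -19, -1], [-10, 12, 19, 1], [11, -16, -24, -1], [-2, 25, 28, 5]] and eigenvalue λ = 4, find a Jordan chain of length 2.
v_1 = [[0, 0, 0, 1]]^T, v_2 = [[-1, 1, -1, 1]]^T

We seek v_1 ∈ ker((A - 4I)^2) \ ker(A - 4I), then set v_{i+1} = (A - 4I) v_i.

One such chain is v_1 = [[0, 0, 0, 1]]^T, v_2 = [[-1, 1, -1, 1]]^T. Check: (A - 4I) v_2 = [[0, 0, 0, 0]]^T = 0.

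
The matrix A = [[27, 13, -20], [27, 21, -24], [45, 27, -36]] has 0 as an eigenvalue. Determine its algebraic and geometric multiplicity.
algebraic multiplicity 1, geometric multiplicity 1

The characteristic polynomial is x(x - 6)^2, so the factor x appears with exponent 1: the algebraic multiplicity is 1.

rank(A) = 2, so the eigenspace has dimension 3 - 2 = 1: the geometric multiplicity is 1.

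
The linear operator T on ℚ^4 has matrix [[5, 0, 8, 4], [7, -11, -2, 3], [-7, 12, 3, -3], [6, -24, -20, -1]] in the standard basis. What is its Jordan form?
The characteristic polynomial is det(xI - A) = (x - 1)^2(x + 3)^2, so the eigenvalues are -3 (algebraic multiplicity 2), 1 (algebraic multiplicity 2).

For λ = -3: rank(A + 3I) = 3, rank((A + 3I)^2) = 2. The eigenspace has dimension 4 - 3 = 1, so there is 1 Jordan block; the rank sequence gives block sizes [2].

For λ = 1: rank(A - I) = 2. The eigenspace has dimension 4 - 2 = 2, so there are 2 Jordan blocks; the rank sequence gives block sizes [1, 1].

Assembling the blocks gives the Jordan form J above.

J = [[-3, 1, 0, 0], [0, -3, 0, 0], [0, 0, 1, 0], [0, 0, 0, 1]]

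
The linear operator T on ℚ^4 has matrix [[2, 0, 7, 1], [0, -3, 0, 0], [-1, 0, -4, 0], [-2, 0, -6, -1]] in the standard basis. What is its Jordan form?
The characteristic polynomial is det(xI - A) = (x + 1)^3(x + 3), so the eigenvalues are -3 (algebraic multiplicity 1), -1 (algebraic multiplicity 3).

For λ = -3: algebraic multiplicity 1 gives one 1×1 block.

For λ = -1: rank(A + I) = 3, rank((A + I)^2) = 2, rank((A + I)^3) = 1. The eigenspace has dimension 4 - 3 = 1, so there is 1 Jordan block; the rank sequence gives block sizes [3].

Assembling the blocks gives the Jordan form J above.

J = [[-3, 0, 0, 0], [0, -1, 1, 0], [0, 0, -1, 1], [0, 0, 0, -1]]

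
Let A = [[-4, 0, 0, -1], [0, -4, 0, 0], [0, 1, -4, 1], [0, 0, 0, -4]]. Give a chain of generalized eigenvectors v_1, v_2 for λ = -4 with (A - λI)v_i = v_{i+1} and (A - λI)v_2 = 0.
We seek v_1 ∈ ker((A + 4I)^2) \ ker(A + 4I), then set v_{i+1} = (A + 4I) v_i.

One such chain is v_1 = [[-2, 1, 3, -1]]^T, v_2 = [[1, 0, 0, 0]]^T. Check: (A + 4I) v_2 = [[0, 0, 0, 0]]^T = 0.

v_1 = [[-2, 1, 3, -1]]^T, v_2 = [[1, 0, 0, 0]]^T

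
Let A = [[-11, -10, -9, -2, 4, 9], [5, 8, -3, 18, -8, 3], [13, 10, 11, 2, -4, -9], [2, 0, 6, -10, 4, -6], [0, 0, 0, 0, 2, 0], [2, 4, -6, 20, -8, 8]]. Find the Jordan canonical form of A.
J = [[-2, 0, 0, 0, 0, 0], [0, 2, 1, 0, 0, 0], [0, 0, 2, 0, 0, 0], [0, 0, 0, 2, 0, 0], [0, 0, 0, 0, 2, 0], [0, 0, 0, 0, 0, 2]]

The characteristic polynomial is det(xI - A) = (x - 2)^5(x + 2), so the eigenvalues are -2 (algebraic multiplicity 1), 2 (algebraic multiplicity 5).

For λ = -2: algebraic multiplicity 1 gives one 1×1 block.

For λ = 2: rank(A - 2I) = 2, rank((A - 2I)^2) = 1. The eigenspace has dimension 6 - 2 = 4, so there are 4 Jordan blocks; the rank sequence gives block sizes [2, 1, 1, 1].

Assembling the blocks gives the Jordan form J above.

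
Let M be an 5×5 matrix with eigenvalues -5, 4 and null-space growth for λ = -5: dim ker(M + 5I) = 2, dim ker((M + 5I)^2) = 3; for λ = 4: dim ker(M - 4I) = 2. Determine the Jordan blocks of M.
λ = -5: successive nullity increments [2, 1] count blocks of size ≥ k; block sizes are [2, 1].
λ = 4: successive nullity increments [2] count blocks of size ≥ k; block sizes are [1, 1].

Jordan blocks: (-5, 2), (-5, 1), (4, 1), (4, 1)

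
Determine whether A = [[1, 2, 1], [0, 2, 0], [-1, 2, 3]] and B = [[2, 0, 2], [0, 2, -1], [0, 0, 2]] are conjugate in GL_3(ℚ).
Two matrices over a field are similar if and only if they have the same invariant factors.

Both A and B have characteristic polynomial (x - 2)^3 and minimal polynomial (x - 2)^2. Computing further, both have invariant factors x - 2, (x - 2)^2. Hence A and B are similar.

Yes.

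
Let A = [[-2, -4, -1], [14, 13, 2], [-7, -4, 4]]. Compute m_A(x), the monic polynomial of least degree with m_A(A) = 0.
The characteristic polynomial factors as (x - 5)^3. The minimal polynomial is ∏(x - λ)^{k_λ} where k_λ is the size of the largest Jordan block at λ.

For λ = 5: rank(A - 5I) = 1, and the largest Jordan block has size 2 (the smallest k with rank((A - 5I)^k) = rank((A - 5I)^(k+1))).

So m_A(x) = (x - 5)^2.

m_A(x) = (x - 5)^2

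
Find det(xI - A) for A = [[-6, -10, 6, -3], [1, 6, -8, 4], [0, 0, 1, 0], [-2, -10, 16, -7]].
xI - A = [[x + 6, 10, -6, 3], [-1, x - 6, 8, -4], [0, 0, x - 1, 0], [2, 10, -16, x + 7]].

Expanding det(xI - A) along the first row:
det(xI - A) = + (x + 6)·det([[x - 6, 8, -4], [0, x - 1, 0], [10, -16, x + 7]]) - (10)·det([[-1, 8, -4], [0, x - 1, 0], [2, -16, x + 7]]) + (-6)·det([[-1, x - 6, -4], [0, 0, 0], [2, 10, x + 7]]) - (3)·det([[-1, x - 6, 8], [0, 0, x - 1], [2, 10, -16]]).

Evaluating gives χ_A(x) = x^4 + 6x^3 + x^2 - 24x + 16 = (x - 1)^2(x + 4)^2.

χ_A(x) = (x - 1)^2(x + 4)^2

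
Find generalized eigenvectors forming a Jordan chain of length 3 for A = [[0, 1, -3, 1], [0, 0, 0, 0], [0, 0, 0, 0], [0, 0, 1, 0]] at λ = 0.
We seek v_1 ∈ ker(A^3) \ ker(A^2), then set v_{i+1} = A v_i.

One such chain is v_1 = [[0, 3, 1, 0]]^T, v_2 = [[0, 0, 0, 1]]^T, v_3 = [[1, 0, 0, 0]]^T. Check: A v_3 = [[0, 0, 0, 0]]^T = 0.

v_1 = [[0, 3, 1, 0]]^T, v_2 = [[0, 0, 0, 1]]^T, v_3 = [[1, 0, 0, 0]]^T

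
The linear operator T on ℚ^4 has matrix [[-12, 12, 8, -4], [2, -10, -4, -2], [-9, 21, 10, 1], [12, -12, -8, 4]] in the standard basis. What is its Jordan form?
The characteristic polynomial is det(xI - A) = x^2(x + 4)^2, so the eigenvalues are -4 (algebraic multiplicity 2), 0 (algebraic multiplicity 2).

For λ = -4: rank(A + 4I) = 3, rank((A + 4I)^2) = 2. The eigenspace has dimension 4 - 3 = 1, so there is 1 Jordan block; the rank sequence gives block sizes [2].

For λ = 0: rank(A) = 2. The eigenspace has dimension 4 - 2 = 2, so there are 2 Jordan blocks; the rank sequence gives block sizes [1, 1].

Assembling the blocks gives the Jordan form J above.

J = [[-4, 1, 0, 0], [0, -4, 0, 0], [0, 0, 0, 0], [0, 0, 0, 0]]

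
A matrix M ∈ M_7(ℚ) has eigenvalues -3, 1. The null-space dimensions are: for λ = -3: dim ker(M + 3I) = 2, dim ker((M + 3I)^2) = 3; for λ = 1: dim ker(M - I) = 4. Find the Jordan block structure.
Jordan blocks: (-3, 2), (-3, 1), (1, 1), (1, 1), (1, 1), (1, 1)

λ = -3: successive nullity increments [2, 1] count blocks of size ≥ k; block sizes are [2, 1].
λ = 1: successive nullity increments [4] count blocks of size ≥ k; block sizes are [1, 1, 1, 1].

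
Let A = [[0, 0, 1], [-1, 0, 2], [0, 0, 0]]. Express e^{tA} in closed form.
A has Jordan form J = [[0, 1, 0], [0, 0, 1], [0, 0, 0]] with A = PJP^{-1}, so e^{tA} = P e^{tJ} P^{-1}.

For a Jordan block J_k(λ), e^{tJ_k(λ)} = e^{λt} · (I + tN + t^2 N^2/2! + ... + t^{k-1} N^{k-1}/(k-1)!) where N is the nilpotent superdiagonal part.

Assembling the blocks and conjugating back gives the entries of e^{tA} as shown above.

e^{tA} = [[1, 0, t], [-t, 1, t*(4 - t)/2], [0, 0, 1]]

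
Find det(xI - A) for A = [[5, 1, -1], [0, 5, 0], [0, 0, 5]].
χ_A(x) = (x - 5)^3

xI - A = [[x - 5, -1, 1], [0, x - 5, 0], [0, 0, x - 5]].

Expanding det(xI - A) along the first row:
det(xI - A) = + (x - 5)·det([[x - 5, 0], [0, x - 5]]) - (-1)·det([[0, 0], [0, x - 5]]) + (1)·det([[0, x - 5], [0, 0]]).

Evaluating gives χ_A(x) = x^3 - 15x^2 + 75x - 125 = (x - 5)^3.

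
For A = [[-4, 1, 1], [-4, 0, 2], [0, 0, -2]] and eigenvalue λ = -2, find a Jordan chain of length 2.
v_1 = [[3, 7, 0]]^T, v_2 = [[1, 2, 0]]^T

We seek v_1 ∈ ker((A + 2I)^2) \ ker(A + 2I), then set v_{i+1} = (A + 2I) v_i.

One such chain is v_1 = [[3, 7, 0]]^T, v_2 = [[1, 2, 0]]^T. Check: (A + 2I) v_2 = [[0, 0, 0]]^T = 0.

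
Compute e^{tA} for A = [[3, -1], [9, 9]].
e^{tA} = [[(1 - 3*t)*e^{6*t}, -t*e^{6*t}], [9*t*e^{6*t}, (3*t + 1)*e^{6*t}]]

A has Jordan form J = [[6, 1], [0, 6]] with A = PJP^{-1}, so e^{tA} = P e^{tJ} P^{-1}.

For a Jordan block J_k(λ), e^{tJ_k(λ)} = e^{λt} · (I + tN + t^2 N^2/2! + ... + t^{k-1} N^{k-1}/(k-1)!) where N is the nilpotent superdiagonal part.

Assembling the blocks and conjugating back gives the entries of e^{tA} as shown above.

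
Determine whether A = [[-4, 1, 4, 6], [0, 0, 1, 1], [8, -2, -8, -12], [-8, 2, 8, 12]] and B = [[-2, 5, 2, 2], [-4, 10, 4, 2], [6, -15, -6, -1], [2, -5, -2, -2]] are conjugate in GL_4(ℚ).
Yes.

Two matrices over a field are similar if and only if they have the same invariant factors.

Both A and B have characteristic polynomial x^4 and minimal polynomial x^3. Computing further, both have invariant factors x, x^3. Hence A and B are similar.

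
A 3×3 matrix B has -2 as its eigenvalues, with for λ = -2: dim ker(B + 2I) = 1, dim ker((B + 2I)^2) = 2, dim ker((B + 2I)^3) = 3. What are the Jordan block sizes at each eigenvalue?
λ = -2: successive nullity increments [1, 1, 1] count blocks of size ≥ k; block sizes are [3].

Jordan blocks: (-2, 3)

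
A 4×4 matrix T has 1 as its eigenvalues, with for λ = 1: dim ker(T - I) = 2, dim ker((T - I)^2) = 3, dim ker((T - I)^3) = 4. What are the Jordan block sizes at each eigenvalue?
Jordan blocks: (1, 3), (1, 1)

λ = 1: successive nullity increments [2, 1, 1] count blocks of size ≥ k; block sizes are [3, 1].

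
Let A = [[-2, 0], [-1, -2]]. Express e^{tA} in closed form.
e^{tA} = [[e^{-2*t}, 0], [-t*e^{-2*t}, e^{-2*t}]]

A has Jordan form J = [[-2, 1], [0, -2]] with A = PJP^{-1}, so e^{tA} = P e^{tJ} P^{-1}.

For a Jordan block J_k(λ), e^{tJ_k(λ)} = e^{λt} · (I + tN + t^2 N^2/2! + ... + t^{k-1} N^{k-1}/(k-1)!) where N is the nilpotent superdiagonal part.

Assembling the blocks and conjugating back gives the entries of e^{tA} as shown above.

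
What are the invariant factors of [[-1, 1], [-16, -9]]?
(x + 5)^2

The Jordan structure of A has elementary divisors (x + 5)^2. Arranging the block sizes at each eigenvalue in decreasing order and taking row products gives the invariant factors.

Invariant factors (smallest first, each dividing the next): (x + 5)^2.

Check: the last factor (x + 5)^2 is the minimal polynomial, and the product (x + 5)^2 is the characteristic polynomial.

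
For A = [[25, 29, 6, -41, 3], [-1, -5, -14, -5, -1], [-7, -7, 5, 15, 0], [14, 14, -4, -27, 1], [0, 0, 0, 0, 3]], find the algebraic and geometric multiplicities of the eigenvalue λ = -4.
algebraic multiplicity 2, geometric multiplicity 1

The characteristic polynomial is (x - 3)^3(x + 4)^2, so the factor x + 4 appears with exponent 2: the algebraic multiplicity is 2.

rank(A + 4I) = 4, so the eigenspace has dimension 5 - 4 = 1: the geometric multiplicity is 1.

Since 1 < 2, A is not diagonalizable.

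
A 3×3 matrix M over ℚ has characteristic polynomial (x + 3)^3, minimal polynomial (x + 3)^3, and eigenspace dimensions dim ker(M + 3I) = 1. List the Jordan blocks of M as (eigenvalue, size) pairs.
λ = -3: algebraic multiplicity 3 (exponent in χ_M), largest block size 3 (exponent in m_M), 1 block (geometric multiplicity). This forces block sizes [3].

Jordan blocks: (-3, 3)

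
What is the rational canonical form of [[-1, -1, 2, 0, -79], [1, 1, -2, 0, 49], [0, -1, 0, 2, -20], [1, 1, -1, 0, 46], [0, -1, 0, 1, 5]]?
The invariant factors of A (the non-unit diagonal entries of the Smith normal form of xI - A over ℚ[x]) are (x - 3)(x - 2)(x^3 - 3x + 5), each dividing the next. The characteristic polynomial is their product, (x - 3)(x - 2)(x^3 - 3x + 5).

The rational canonical form is the block-diagonal matrix of companion matrices C(f_i):
R = [[0, 0, 0, 0, -30], [1, 0, 0, 0, 43], [0, 1, 0, 0, -20], [0, 0, 1, 0, -3], [0, 0, 0, 1, 5]].

Note the characteristic polynomial does not split into linear factors over ℚ, so A has no Jordan form over ℚ; the rational canonical form exists over any field.

R = [[0, 0, 0, 0, -30], [1, 0, 0, 0, 43], [0, 1, 0, 0, -20], [0, 0, 1, 0, -3], [0, 0, 0, 1, 5]]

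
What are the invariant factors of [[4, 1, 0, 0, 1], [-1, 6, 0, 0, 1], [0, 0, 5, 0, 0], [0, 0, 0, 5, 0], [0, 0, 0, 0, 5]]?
x - 5, x - 5, x - 5, (x - 5)^2

The Jordan structure of A has elementary divisors (x - 5)^2, (x - 5), (x - 5), (x - 5). Arranging the block sizes at each eigenvalue in decreasing order and taking row products gives the invariant factors.

Invariant factors (smallest first, each dividing the next): x - 5, x - 5, x - 5, (x - 5)^2.

Check: the last factor (x - 5)^2 is the minimal polynomial, and the product (x - 5)^5 is the characteristic polynomial.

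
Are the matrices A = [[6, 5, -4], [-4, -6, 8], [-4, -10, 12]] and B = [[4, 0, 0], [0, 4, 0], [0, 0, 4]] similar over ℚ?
No.

Both have characteristic polynomial (x - 4)^3, but the minimal polynomial of A is (x - 4)^2 while the minimal polynomial of B is x - 4. The minimal polynomial is a similarity invariant, so A and B are not similar.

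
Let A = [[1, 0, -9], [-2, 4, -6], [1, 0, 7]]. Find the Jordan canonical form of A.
The characteristic polynomial is det(xI - A) = (x - 4)^3, so the eigenvalues are 4 (algebraic multiplicity 3).

For λ = 4: rank(A - 4I) = 1, rank((A - 4I)^2) = 0. The eigenspace has dimension 3 - 1 = 2, so there are 2 Jordan blocks; the rank sequence gives block sizes [2, 1].

Assembling the blocks gives the Jordan form J above.

J = [[4, 1, 0], [0, 4, 0], [0, 0, 4]]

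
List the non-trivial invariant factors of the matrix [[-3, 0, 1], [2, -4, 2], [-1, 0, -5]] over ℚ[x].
x + 4, (x + 4)^2

The Jordan structure of A has elementary divisors (x + 4)^2, (x + 4). Arranging the block sizes at each eigenvalue in decreasing order and taking row products gives the invariant factors.

Invariant factors (smallest first, each dividing the next): x + 4, (x + 4)^2.

Check: the last factor (x + 4)^2 is the minimal polynomial, and the product (x + 4)^3 is the characteristic polynomial.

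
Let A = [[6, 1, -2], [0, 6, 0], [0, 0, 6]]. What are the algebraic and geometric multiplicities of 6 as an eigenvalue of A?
The characteristic polynomial is (x - 6)^3, so the factor x - 6 appears with exponent 3: the algebraic multiplicity is 3.

rank(A - 6I) = 1, so the eigenspace has dimension 3 - 1 = 2: the geometric multiplicity is 2.

Since 2 < 3, A is not diagonalizable.

algebraic multiplicity 3, geometric multiplicity 2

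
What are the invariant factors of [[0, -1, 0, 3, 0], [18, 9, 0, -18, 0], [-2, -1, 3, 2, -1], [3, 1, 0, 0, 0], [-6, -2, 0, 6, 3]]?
x - 3, (x - 3)^2, (x - 3)^2

The Jordan structure of A has elementary divisors (x - 3)^2, (x - 3)^2, (x - 3). Arranging the block sizes at each eigenvalue in decreasing order and taking row products gives the invariant factors.

Invariant factors (smallest first, each dividing the next): x - 3, (x - 3)^2, (x - 3)^2.

Check: the last factor (x - 3)^2 is the minimal polynomial, and the product (x - 3)^5 is the characteristic polynomial.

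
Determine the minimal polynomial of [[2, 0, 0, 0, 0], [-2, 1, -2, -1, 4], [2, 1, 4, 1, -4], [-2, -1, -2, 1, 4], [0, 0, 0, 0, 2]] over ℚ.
The characteristic polynomial factors as (x - 2)^5. The minimal polynomial is ∏(x - λ)^{k_λ} where k_λ is the size of the largest Jordan block at λ.

For λ = 2: rank(A - 2I) = 1, and the largest Jordan block has size 2 (the smallest k with rank((A - 2I)^k) = rank((A - 2I)^(k+1))).

So m_A(x) = (x - 2)^2.

m_A(x) = (x - 2)^2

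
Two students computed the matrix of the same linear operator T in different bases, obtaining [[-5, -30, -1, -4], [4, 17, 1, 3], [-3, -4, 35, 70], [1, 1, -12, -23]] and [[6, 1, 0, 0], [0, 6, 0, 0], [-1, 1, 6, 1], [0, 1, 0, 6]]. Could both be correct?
Yes.

Two matrices over a field are similar if and only if they have the same invariant factors.

Both A and B have characteristic polynomial (x - 6)^4 and minimal polynomial (x - 6)^2. Computing further, both have invariant factors (x - 6)^2, (x - 6)^2. Hence A and B are similar.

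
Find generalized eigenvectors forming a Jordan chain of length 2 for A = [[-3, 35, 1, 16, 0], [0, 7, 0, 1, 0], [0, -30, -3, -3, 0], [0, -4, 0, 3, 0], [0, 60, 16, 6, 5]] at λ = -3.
v_1 = [[0, 0, 1, 0, -2]]^T, v_2 = [[1, 0, 0, 0, 0]]^T

We seek v_1 ∈ ker((A + 3I)^2) \ ker(A + 3I), then set v_{i+1} = (A + 3I) v_i.

One such chain is v_1 = [[0, 0, 1, 0, -2]]^T, v_2 = [[1, 0, 0, 0, 0]]^T. Check: (A + 3I) v_2 = [[0, 0, 0, 0, 0]]^T = 0.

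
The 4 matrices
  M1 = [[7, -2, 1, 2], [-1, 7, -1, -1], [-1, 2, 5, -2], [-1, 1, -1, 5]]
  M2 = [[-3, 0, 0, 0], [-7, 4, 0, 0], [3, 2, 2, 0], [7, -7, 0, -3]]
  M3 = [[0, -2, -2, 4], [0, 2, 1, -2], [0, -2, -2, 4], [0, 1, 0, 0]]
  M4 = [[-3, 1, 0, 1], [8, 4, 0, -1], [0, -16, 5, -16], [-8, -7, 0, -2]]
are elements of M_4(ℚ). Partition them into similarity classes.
4 classes: {M1}, {M2}, {M3}, {M4}

Characteristic polynomials: χ_{M1} = (x - 6)^4, χ_{M2} = (x - 4)(x - 2)(x + 3)^2, χ_{M3} = x^4, χ_{M4} = (x - 5)^2(x + 3)^2.

{M1}: invariant factors (x - 6)^2, (x - 6)^2.

{M2}: invariant factors x + 3, (x - 4)(x - 2)(x + 3).

{M3}: invariant factors x, x^3.

{M4}: invariant factors x - 5, (x - 5)(x + 3)^2.

Matrices are similar if and only if their invariant-factor lists agree; the partition into similarity classes is {M1}, {M2}, {M3}, {M4}.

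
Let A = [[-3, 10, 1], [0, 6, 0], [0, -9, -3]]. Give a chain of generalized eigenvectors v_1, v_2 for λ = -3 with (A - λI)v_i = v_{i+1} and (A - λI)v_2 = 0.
We seek v_1 ∈ ker((A + 3I)^2) \ ker(A + 3I), then set v_{i+1} = (A + 3I) v_i.

One such chain is v_1 = [[1, 0, 1]]^T, v_2 = [[1, 0, 0]]^T. Check: (A + 3I) v_2 = [[0, 0, 0]]^T = 0.

v_1 = [[1, 0, 1]]^T, v_2 = [[1, 0, 0]]^T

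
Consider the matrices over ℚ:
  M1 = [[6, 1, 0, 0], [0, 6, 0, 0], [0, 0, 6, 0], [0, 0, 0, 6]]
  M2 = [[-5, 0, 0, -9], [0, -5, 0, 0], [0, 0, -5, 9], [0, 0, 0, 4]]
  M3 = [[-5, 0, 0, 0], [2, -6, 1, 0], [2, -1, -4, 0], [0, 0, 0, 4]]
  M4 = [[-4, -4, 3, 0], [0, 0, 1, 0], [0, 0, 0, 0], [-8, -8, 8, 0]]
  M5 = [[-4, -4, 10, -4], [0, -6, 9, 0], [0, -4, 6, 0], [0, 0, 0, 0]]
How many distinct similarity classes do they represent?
Characteristic polynomials: χ_{M1} = (x - 6)^4, χ_{M2} = (x - 4)(x + 5)^3, χ_{M3} = (x - 4)(x + 5)^3, χ_{M4} = x^3(x + 4), χ_{M5} = x^3(x + 4).

{M1}: invariant factors x - 6, x - 6, (x - 6)^2.

{M2}: invariant factors x + 5, x + 5, (x - 4)(x + 5).

{M3}: invariant factors x + 5, (x - 4)(x + 5)^2.

{M4, M5}: invariant factors x, x^2(x + 4).

Matrices are similar if and only if their invariant-factor lists agree; the partition into similarity classes is {M1}, {M2}, {M3}, {M4, M5}.

4 classes: {M1}, {M2}, {M3}, {M4, M5}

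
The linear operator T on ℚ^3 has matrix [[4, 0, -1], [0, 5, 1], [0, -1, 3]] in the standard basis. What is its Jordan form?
J = [[4, 1, 0], [0, 4, 1], [0, 0, 4]]

The characteristic polynomial is det(xI - A) = (x - 4)^3, so the eigenvalues are 4 (algebraic multiplicity 3).

For λ = 4: rank(A - 4I) = 2, rank((A - 4I)^2) = 1, rank((A - 4I)^3) = 0. The eigenspace has dimension 3 - 2 = 1, so there is 1 Jordan block; the rank sequence gives block sizes [3].

Assembling the blocks gives the Jordan form J above.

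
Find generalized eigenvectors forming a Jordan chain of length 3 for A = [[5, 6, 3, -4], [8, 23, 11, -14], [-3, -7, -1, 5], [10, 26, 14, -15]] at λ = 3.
We seek v_1 ∈ ker((A - 3I)^3) \ ker((A - 3I)^2), then set v_{i+1} = (A - 3I) v_i.

One such chain is v_1 = [[0, -1, 2, 0]]^T, v_2 = [[0, 2, -1, 2]]^T, v_3 = [[1, 1, 0, 2]]^T. Check: (A - 3I) v_3 = [[0, 0, 0, 0]]^T = 0.

v_1 = [[0, -1, 2, 0]]^T, v_2 = [[0, 2, -1, 2]]^T, v_3 = [[1, 1, 0, 2]]^T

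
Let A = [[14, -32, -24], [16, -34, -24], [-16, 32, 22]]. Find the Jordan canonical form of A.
J = [[-2, 0, 0], [0, -2, 0], [0, 0, 6]]

The characteristic polynomial is det(xI - A) = (x - 6)(x + 2)^2, so the eigenvalues are -2 (algebraic multiplicity 2), 6 (algebraic multiplicity 1).

For λ = -2: rank(A + 2I) = 1. The eigenspace has dimension 3 - 1 = 2, so there are 2 Jordan blocks; the rank sequence gives block sizes [1, 1].

For λ = 6: algebraic multiplicity 1 gives one 1×1 block.

Assembling the blocks gives the Jordan form J above.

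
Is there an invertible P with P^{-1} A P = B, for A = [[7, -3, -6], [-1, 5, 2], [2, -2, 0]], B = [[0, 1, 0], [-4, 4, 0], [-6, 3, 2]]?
trace(A) = 12 but trace(B) = 6. The trace is a similarity invariant, so A and B are not similar.

No.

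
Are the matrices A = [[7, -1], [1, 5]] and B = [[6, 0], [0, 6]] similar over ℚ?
No.

Both have characteristic polynomial (x - 6)^2, but the minimal polynomial of A is (x - 6)^2 while the minimal polynomial of B is x - 6. The minimal polynomial is a similarity invariant, so A and B are not similar.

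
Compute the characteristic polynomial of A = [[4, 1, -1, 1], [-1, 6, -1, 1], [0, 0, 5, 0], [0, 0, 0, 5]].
xI - A = [[x - 4, -1, 1, -1], [1, x - 6, 1, -1], [0, 0, x - 5, 0], [0, 0, 0, x - 5]].

Expanding det(xI - A) along the first row:
det(xI - A) = + (x - 4)·det([[x - 6, 1, -1], [0, x - 5, 0], [0, 0, x - 5]]) - (-1)·det([[1, 1, -1], [0, x - 5, 0], [0, 0, x - 5]]) + (1)·det([[1, x - 6, -1], [0, 0, 0], [0, 0, x - 5]]) - (-1)·det([[1, x - 6, 1], [0, 0, x - 5], [0, 0, 0]]).

Evaluating gives χ_A(x) = x^4 - 20x^3 + 150x^2 - 500x + 625 = (x - 5)^4.

χ_A(x) = (x - 5)^4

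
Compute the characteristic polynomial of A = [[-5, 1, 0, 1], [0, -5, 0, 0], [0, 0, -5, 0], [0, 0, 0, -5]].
xI - A = [[x + 5, -1, 0, -1], [0, x + 5, 0, 0], [0, 0, x + 5, 0], [0, 0, 0, x + 5]].

Expanding det(xI - A) along the first row:
det(xI - A) = + (x + 5)·det([[x + 5, 0, 0], [0, x + 5, 0], [0, 0, x + 5]]) - (-1)·det([[0, 0, 0], [0, x + 5, 0], [0, 0, x + 5]]) + (0)·det([[0, x + 5, 0], [0, 0, 0], [0, 0, x + 5]]) - (-1)·det([[0, x + 5, 0], [0, 0, x + 5], [0, 0, 0]]).

Evaluating gives χ_A(x) = x^4 + 20x^3 + 150x^2 + 500x + 625 = (x + 5)^4.

χ_A(x) = (x + 5)^4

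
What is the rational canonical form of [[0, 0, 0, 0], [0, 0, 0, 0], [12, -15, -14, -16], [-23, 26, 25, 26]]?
R = [[0, 0, 0, 0], [0, 0, 0, 0], [0, 1, 0, -36], [0, 0, 1, 12]]

The invariant factors of A (the non-unit diagonal entries of the Smith normal form of xI - A over ℚ[x]) are x, x(x - 6)^2, each dividing the next. The characteristic polynomial is their product, x^2(x - 6)^2.

The rational canonical form is the block-diagonal matrix of companion matrices C(f_i):
R = [[0, 0, 0, 0], [0, 0, 0, 0], [0, 1, 0, -36], [0, 0, 1, 12]].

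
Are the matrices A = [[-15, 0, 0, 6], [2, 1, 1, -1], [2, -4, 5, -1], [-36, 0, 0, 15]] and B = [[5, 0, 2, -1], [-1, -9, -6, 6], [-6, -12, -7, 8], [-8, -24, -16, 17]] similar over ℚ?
Two matrices over a field are similar if and only if they have the same invariant factors.

Both A and B have characteristic polynomial (x - 3)^3(x + 3) and minimal polynomial (x - 3)^3(x + 3). Computing further, both have invariant factors (x - 3)^3(x + 3). Hence A and B are similar.

Yes.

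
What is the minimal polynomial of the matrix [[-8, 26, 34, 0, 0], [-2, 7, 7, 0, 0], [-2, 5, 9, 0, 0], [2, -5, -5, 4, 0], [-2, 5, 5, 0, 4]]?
The characteristic polynomial factors as (x - 4)^3(x - 2)^2. The minimal polynomial is ∏(x - λ)^{k_λ} where k_λ is the size of the largest Jordan block at λ.

For λ = 2: rank(A - 2I) = 4, and the largest Jordan block has size 2 (the smallest k with rank((A - 2I)^k) = rank((A - 2I)^(k+1))).
For λ = 4: rank(A - 4I) = 2, and the largest Jordan block has size 1 (the smallest k with rank((A - 4I)^k) = rank((A - 4I)^(k+1))).

So m_A(x) = (x - 4)(x - 2)^2.

m_A(x) = (x - 4)(x - 2)^2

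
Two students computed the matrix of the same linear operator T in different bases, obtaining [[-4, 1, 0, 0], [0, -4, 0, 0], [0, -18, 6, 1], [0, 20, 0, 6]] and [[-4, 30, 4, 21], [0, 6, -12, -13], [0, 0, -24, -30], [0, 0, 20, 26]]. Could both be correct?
Both have characteristic polynomial (x - 6)^2(x + 4)^2, but the minimal polynomial of A is (x - 6)^2(x + 4)^2 while the minimal polynomial of B is (x - 6)^2(x + 4). The minimal polynomial is a similarity invariant, so A and B are not similar.

No.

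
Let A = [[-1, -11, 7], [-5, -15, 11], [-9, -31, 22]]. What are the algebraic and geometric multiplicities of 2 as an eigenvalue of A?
algebraic multiplicity 3, geometric multiplicity 1

The characteristic polynomial is (x - 2)^3, so the factor x - 2 appears with exponent 3: the algebraic multiplicity is 3.

rank(A - 2I) = 2, so the eigenspace has dimension 3 - 2 = 1: the geometric multiplicity is 1.

Since 1 < 3, A is not diagonalizable.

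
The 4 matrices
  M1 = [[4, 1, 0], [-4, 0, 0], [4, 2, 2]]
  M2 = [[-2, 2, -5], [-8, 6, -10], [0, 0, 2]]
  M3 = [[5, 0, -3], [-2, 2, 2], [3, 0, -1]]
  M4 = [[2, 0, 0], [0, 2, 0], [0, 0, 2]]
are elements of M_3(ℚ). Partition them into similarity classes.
2 classes: {M1, M2, M3}, {M4}

Characteristic polynomials: χ_{M1} = (x - 2)^3, χ_{M2} = (x - 2)^3, χ_{M3} = (x - 2)^3, χ_{M4} = (x - 2)^3.

{M1, M2, M3}: invariant factors x - 2, (x - 2)^2.

{M4}: invariant factors x - 2, x - 2, x - 2.

Matrices are similar if and only if their invariant-factor lists agree; the partition into similarity classes is {M1, M2, M3}, {M4}.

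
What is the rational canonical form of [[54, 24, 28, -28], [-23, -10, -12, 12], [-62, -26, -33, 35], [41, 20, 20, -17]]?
The invariant factors of A (the non-unit diagonal entries of the Smith normal form of xI - A over ℚ[x]) are (x^2 + 3x - 2)^2, each dividing the next. The characteristic polynomial is their product, (x^2 + 3x - 2)^2.

The rational canonical form is the block-diagonal matrix of companion matrices C(f_i):
R = [[0, 0, 0, -4], [1, 0, 0, 12], [0, 1, 0, -5], [0, 0, 1, -6]].

Note the characteristic polynomial does not split into linear factors over ℚ, so A has no Jordan form over ℚ; the rational canonical form exists over any field.

R = [[0, 0, 0, -4], [1, 0, 0, 12], [0, 1, 0, -5], [0, 0, 1, -6]]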